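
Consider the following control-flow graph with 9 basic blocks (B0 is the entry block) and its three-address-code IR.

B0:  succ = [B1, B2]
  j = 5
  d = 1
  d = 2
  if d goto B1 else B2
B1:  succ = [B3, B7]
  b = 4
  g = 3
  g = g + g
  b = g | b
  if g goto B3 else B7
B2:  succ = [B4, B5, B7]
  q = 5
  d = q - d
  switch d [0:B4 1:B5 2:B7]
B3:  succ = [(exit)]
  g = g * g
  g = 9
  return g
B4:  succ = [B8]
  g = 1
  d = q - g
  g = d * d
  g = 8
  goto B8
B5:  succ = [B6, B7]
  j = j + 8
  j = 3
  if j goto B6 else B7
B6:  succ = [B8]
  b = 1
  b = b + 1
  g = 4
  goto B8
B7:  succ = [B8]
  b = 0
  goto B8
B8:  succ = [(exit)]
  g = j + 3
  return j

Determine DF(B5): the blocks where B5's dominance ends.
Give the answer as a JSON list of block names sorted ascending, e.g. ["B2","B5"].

idom tree: B1←B0 B2←B0 B3←B1 B4←B2 B5←B2 B6←B5 B7←B0 B8←B0
Dom at joins:
  B7: preds {B1,B2,B5}: {B0,B1} ∩ {B0,B2} ∩ {B0,B2,B5} = {B0}; idom=B0
  B8: preds {B4,B6,B7}: {B0,B2,B4} ∩ {B0,B2,B5,B6} ∩ {B0,B7} = {B0}; idom=B0

DF derivation:
  join B7 pred B1: B1 stop@B0
  join B7 pred B2: B2 stop@B0
  join B7 pred B5: B5→B2 stop@B0
  join B8 pred B4: B4→B2 stop@B0
  join B8 pred B6: B6→B5→B2 stop@B0
  join B8 pred B7: B7 stop@B0
  B0: DF=∅
  B1: DF={B7}
  B2: DF={B7,B8}
  B3: DF=∅
  B4: DF={B8}
  B5: DF={B7,B8}
  B6: DF={B8}
  B7: DF={B8}
  B8: DF=∅

DF(B5) = ["B7", "B8"]

Answer: ["B7", "B8"]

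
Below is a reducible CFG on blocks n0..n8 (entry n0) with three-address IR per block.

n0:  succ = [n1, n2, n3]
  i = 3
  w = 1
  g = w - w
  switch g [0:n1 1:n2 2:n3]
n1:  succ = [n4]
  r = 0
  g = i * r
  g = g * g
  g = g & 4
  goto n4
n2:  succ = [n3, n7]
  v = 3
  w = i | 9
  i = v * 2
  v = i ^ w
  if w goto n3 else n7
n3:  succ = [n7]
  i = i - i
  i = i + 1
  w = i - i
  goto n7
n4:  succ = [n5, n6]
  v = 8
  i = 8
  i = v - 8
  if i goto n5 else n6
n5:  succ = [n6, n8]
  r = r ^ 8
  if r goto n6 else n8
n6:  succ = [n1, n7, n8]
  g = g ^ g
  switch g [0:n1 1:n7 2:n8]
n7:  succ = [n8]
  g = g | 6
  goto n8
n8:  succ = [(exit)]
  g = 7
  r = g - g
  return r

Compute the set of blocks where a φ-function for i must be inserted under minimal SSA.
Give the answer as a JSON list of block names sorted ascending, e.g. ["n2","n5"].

idom tree: n1←n0 n2←n0 n3←n0 n4←n1 n5←n4 n6←n4 n7←n0 n8←n0
Join-block Dom:
  n1: preds {n0,n6}: {n0} ∩ {n0,n1,n4,n6} = {n0}; idom=n0
  n3: preds {n0,n2}: {n0} ∩ {n0,n2} = {n0}; idom=n0
  n6: preds {n4,n5}: {n0,n1,n4} ∩ {n0,n1,n4,n5} = {n0,n1,n4}; idom=n4
  n7: preds {n2,n3,n6}: {n0,n2} ∩ {n0,n3} ∩ {n0,n1,n4,n6} = {n0}; idom=n0
  n8: preds {n5,n6,n7}: {n0,n1,n4,n5} ∩ {n0,n1,n4,n6} ∩ {n0,n7} = {n0}; idom=n0

DF walk-up:
  join n1 pred n0: · stop@n0
  join n1 pred n6: n6→n4→n1 stop@n0
  join n3 pred n0: · stop@n0
  join n3 pred n2: n2 stop@n0
  join n6 pred n4: · stop@n4
  join n6 pred n5: n5 stop@n4
  join n7 pred n2: n2 stop@n0
  join n7 pred n3: n3 stop@n0
  join n7 pred n6: n6→n4→n1 stop@n0
  join n8 pred n5: n5→n4→n1 stop@n0
  join n8 pred n6: n6→n4→n1 stop@n0
  join n8 pred n7: n7 stop@n0
  DF(n0)=∅
  DF(n1)={n1,n7,n8}
  DF(n2)={n3,n7}
  DF(n3)={n7}
  DF(n4)={n1,n7,n8}
  DF(n5)={n6,n8}
  DF(n6)={n1,n7,n8}
  DF(n7)={n8}
  DF(n8)=∅

φ for i: defs {n0,n2,n3,n4}
  DF⁺ = {n1,n3,n7,n8}

Answer: ["n1", "n3", "n7", "n8"]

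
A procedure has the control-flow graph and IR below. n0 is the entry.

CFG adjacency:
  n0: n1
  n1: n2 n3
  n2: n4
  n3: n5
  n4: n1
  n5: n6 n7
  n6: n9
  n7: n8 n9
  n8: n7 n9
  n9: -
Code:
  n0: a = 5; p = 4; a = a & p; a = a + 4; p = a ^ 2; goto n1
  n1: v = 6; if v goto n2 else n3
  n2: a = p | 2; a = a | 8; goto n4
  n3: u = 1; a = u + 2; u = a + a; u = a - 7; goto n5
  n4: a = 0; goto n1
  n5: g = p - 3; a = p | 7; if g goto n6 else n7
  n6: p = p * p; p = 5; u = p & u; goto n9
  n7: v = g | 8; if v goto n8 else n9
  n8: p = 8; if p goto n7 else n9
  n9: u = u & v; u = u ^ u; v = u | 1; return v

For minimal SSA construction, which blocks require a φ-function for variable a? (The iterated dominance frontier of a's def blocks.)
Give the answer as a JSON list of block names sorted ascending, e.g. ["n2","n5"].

Answer: ["n1"]

Working:
idom tree: n1←n0 n2←n1 n3←n1 n4←n2 n5←n3 n6←n5 n7←n5 n8←n7 n9←n5
Join-block Dom:
  n1: preds {n0,n4}: {n0} ∩ {n0,n1,n2,n4} = {n0}; idom=n0
  n7: preds {n5,n8}: {n0,n1,n3,n5} ∩ {n0,n1,n3,n5,n7,n8} = {n0,n1,n3,n5}; idom=n5
  n9: preds {n6,n7,n8}: {n0,n1,n3,n5,n6} ∩ {n0,n1,n3,n5,n7} ∩ {n0,n1,n3,n5,n7,n8} = {n0,n1,n3,n5}; idom=n5

DF walk-up:
  n1←n0: walk · to n0
  n1←n4: walk n4→n2→n1 to n0
  n7←n5: walk · to n5
  n7←n8: walk n8→n7 to n5
  n9←n6: walk n6 to n5
  n9←n7: walk n7 to n5
  n9←n8: walk n8→n7 to n5
  n0: DF=∅
  n1: DF={n1}
  n2: DF={n1}
  n3: DF=∅
  n4: DF={n1}
  n5: DF=∅
  n6: DF={n9}
  n7: DF={n7,n9}
  n8: DF={n7,n9}
  n9: DF=∅

φ for a: defs {n0,n2,n3,n4,n5}
  DF⁺ = {n1}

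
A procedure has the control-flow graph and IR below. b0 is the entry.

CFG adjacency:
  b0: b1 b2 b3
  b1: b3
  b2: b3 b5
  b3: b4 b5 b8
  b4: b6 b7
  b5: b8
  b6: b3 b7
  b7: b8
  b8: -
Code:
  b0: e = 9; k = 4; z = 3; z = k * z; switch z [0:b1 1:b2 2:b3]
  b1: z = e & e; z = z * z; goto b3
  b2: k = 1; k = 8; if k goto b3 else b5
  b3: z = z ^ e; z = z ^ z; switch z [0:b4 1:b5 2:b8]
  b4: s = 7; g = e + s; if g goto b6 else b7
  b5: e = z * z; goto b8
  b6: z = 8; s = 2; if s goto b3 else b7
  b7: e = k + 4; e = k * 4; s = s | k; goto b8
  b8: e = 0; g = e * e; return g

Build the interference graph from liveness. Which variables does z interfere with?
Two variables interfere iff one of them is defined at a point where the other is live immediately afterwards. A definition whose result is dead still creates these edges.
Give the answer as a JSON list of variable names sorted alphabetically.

Per-block:
  b0: {e,k,z} / ∅
  b1: {z} / {e}
  b2: {k} / ∅
  b3: {z} / {e,z}
  b4: {g,s} / {e}
  b5: {e} / {z}
  b6: {s,z} / ∅
  b7: {e,s} / {k,s}
  b8: {e,g} / ∅

Live sets:
  b0 li=∅ lo={e,k,z}
  b1 li={e,k} lo={e,k,z}
  b2 li={e,z} lo={e,k,z}
  b3 li={e,k,z} lo={e,k,z}
  b4 li={e,k} lo={e,k,s}
  b5 li={z} lo=∅
  b6 li={e,k} lo={e,k,s,z}
  b7 li={k,s} lo=∅
  b8 li=∅ lo=∅

Interference:
  e: {g,k,s,z}
  g: {e,k,s}
  k: {e,g,s,z}
  s: {e,g,k,z}
  z: {e,k,s}

N(z) = ["e", "k", "s"]

Answer: ["e", "k", "s"]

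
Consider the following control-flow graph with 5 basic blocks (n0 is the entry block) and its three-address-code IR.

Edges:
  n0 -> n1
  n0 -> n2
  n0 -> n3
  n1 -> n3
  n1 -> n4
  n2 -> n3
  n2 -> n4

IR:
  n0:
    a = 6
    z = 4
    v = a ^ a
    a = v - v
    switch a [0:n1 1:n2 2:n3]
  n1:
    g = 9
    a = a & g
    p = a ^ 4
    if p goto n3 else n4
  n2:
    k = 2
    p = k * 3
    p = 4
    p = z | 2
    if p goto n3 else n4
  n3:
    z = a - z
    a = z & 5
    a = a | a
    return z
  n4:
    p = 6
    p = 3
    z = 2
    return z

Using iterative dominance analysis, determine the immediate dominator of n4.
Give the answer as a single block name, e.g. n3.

idom tree: n1←n0 n2←n0 n3←n0 n4←n0
Dom at joins:
  n3: preds {n0,n1,n2}: {n0} ∩ {n0,n1} ∩ {n0,n2} = {n0}; idom=n0
  n4: preds {n1,n2}: {n0,n1} ∩ {n0,n2} = {n0}; idom=n0

idom(n4) = n0

Answer: n0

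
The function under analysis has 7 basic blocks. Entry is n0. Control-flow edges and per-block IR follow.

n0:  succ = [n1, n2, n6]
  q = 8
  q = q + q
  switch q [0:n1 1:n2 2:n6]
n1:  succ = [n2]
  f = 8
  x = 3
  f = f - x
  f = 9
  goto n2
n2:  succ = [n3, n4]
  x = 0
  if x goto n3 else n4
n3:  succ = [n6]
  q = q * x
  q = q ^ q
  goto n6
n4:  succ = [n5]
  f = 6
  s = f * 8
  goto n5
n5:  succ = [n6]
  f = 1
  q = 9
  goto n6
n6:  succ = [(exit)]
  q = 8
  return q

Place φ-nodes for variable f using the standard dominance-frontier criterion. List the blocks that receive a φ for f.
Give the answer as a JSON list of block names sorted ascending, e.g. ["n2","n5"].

Answer: ["n2", "n6"]

Derivation:
idom tree: n1←n0 n2←n0 n3←n2 n4←n2 n5←n4 n6←n0
Dom∩ at merges:
  n2: preds {n0,n1}: {n0} ∩ {n0,n1} = {n0}; idom=n0
  n6: preds {n0,n3,n5}: {n0} ∩ {n0,n2,n3} ∩ {n0,n2,n4,n5} = {n0}; idom=n0

DF walk-up:
  join n2 pred n0: · stop@n0
  join n2 pred n1: n1 stop@n0
  join n6 pred n0: · stop@n0
  join n6 pred n3: n3→n2 stop@n0
  join n6 pred n5: n5→n4→n2 stop@n0
  n0: DF=∅
  n1: DF={n2}
  n2: DF={n6}
  n3: DF={n6}
  n4: DF={n6}
  n5: DF={n6}
  n6: DF=∅

φ for f: defs {n1,n4,n5}
  DF⁺ = {n2,n6}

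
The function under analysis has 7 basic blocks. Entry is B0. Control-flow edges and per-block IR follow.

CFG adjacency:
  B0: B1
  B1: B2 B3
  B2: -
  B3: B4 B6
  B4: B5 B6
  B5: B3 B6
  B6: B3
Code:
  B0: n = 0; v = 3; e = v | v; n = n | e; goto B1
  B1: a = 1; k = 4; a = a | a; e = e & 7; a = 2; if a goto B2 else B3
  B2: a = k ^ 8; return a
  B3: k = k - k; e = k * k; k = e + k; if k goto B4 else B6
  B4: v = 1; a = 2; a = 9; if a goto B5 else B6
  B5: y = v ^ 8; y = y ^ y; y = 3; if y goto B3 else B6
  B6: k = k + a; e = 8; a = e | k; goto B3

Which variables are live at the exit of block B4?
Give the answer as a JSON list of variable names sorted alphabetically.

Per-block:
  B0: def={e,n,v} ue=∅
  B1: def={a,e,k} ue={e}
  B2: def={a} ue={k}
  B3: def={e,k} ue={k}
  B4: def={a,v} ue=∅
  B5: def={y} ue={v}
  B6: def={a,e,k} ue={a,k}

Liveness:
  live B0: ∅→{e}
  live B1: {e}→{a,k}
  live B2: {k}→∅
  live B3: {a,k}→{a,k}
  live B4: {k}→{a,k,v}
  live B5: {a,k,v}→{a,k}
  live B6: {a,k}→{a,k}

live-out(B4) = ["a", "k", "v"]

Answer: ["a", "k", "v"]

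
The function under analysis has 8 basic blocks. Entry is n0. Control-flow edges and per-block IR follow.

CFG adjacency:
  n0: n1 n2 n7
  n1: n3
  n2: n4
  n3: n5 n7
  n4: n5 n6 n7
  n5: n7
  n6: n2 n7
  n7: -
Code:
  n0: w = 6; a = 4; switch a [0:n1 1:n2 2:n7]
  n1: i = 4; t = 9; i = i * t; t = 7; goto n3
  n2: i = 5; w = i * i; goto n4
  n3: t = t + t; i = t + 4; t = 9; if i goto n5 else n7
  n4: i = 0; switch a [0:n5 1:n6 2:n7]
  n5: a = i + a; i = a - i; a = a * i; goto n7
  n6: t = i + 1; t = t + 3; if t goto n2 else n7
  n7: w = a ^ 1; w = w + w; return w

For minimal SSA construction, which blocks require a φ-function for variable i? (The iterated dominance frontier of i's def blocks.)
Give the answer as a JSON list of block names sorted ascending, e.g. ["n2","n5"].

Answer: ["n2", "n5", "n7"]

Derivation:
idom tree: n1←n0 n2←n0 n3←n1 n4←n2 n5←n0 n6←n4 n7←n0
Dom at joins:
  n2: preds {n0,n6}: {n0} ∩ {n0,n2,n4,n6} = {n0}; idom=n0
  n5: preds {n3,n4}: {n0,n1,n3} ∩ {n0,n2,n4} = {n0}; idom=n0
  n7: preds {n0,n3,n4,n5,n6}: {n0} ∩ {n0,n1,n3} ∩ {n0,n2,n4} ∩ {n0,n5} ∩ {n0,n2,n4,n6} = {n0}; idom=n0

Frontier:
  n2←n0: walk · to n0
  n2←n6: walk n6→n4→n2 to n0
  n5←n3: walk n3→n1 to n0
  n5←n4: walk n4→n2 to n0
  n7←n0: walk · to n0
  n7←n3: walk n3→n1 to n0
  n7←n4: walk n4→n2 to n0
  n7←n5: walk n5 to n0
  n7←n6: walk n6→n4→n2 to n0
  n0: DF=∅
  n1: DF={n5,n7}
  n2: DF={n2,n5,n7}
  n3: DF={n5,n7}
  n4: DF={n2,n5,n7}
  n5: DF={n7}
  n6: DF={n2,n7}
  n7: DF=∅

φ for i: defs {n1,n2,n3,n4,n5}
  DF⁺ = {n2,n5,n7}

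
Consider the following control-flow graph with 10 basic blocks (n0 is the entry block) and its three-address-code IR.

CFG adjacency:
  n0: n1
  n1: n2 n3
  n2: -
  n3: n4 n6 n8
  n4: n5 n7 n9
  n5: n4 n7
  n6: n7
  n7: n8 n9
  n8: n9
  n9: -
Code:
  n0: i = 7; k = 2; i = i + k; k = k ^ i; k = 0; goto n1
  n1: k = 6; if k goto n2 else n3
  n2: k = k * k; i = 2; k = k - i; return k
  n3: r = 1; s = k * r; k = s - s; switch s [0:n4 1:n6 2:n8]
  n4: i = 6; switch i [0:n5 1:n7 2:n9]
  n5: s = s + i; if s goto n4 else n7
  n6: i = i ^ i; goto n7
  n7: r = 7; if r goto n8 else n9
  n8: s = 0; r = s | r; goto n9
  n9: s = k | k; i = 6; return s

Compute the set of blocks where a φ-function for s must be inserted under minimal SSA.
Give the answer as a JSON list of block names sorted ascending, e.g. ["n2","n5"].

idom tree: n1←n0 n2←n1 n3←n1 n4←n3 n5←n4 n6←n3 n7←n3 n8←n3 n9←n3
Dom at joins:
  n4: preds {n3,n5}: {n0,n1,n3} ∩ {n0,n1,n3,n4,n5} = {n0,n1,n3}; idom=n3
  n7: preds {n4,n5,n6}: {n0,n1,n3,n4} ∩ {n0,n1,n3,n4,n5} ∩ {n0,n1,n3,n6} = {n0,n1,n3}; idom=n3
  n8: preds {n3,n7}: {n0,n1,n3} ∩ {n0,n1,n3,n7} = {n0,n1,n3}; idom=n3
  n9: preds {n4,n7,n8}: {n0,n1,n3,n4} ∩ {n0,n1,n3,n7} ∩ {n0,n1,n3,n8} = {n0,n1,n3}; idom=n3

DF walk-up:
  join n4 pred n3: · stop@n3
  join n4 pred n5: n5→n4 stop@n3
  join n7 pred n4: n4 stop@n3
  join n7 pred n5: n5→n4 stop@n3
  join n7 pred n6: n6 stop@n3
  join n8 pred n3: · stop@n3
  join n8 pred n7: n7 stop@n3
  join n9 pred n4: n4 stop@n3
  join n9 pred n7: n7 stop@n3
  join n9 pred n8: n8 stop@n3
  n0: DF=∅
  n1: DF=∅
  n2: DF=∅
  n3: DF=∅
  n4: DF={n4,n7,n9}
  n5: DF={n4,n7}
  n6: DF={n7}
  n7: DF={n8,n9}
  n8: DF={n9}
  n9: DF=∅

φ for s: defs {n3,n5,n8,n9}
  DF⁺ = {n4,n7,n8,n9}

Answer: ["n4", "n7", "n8", "n9"]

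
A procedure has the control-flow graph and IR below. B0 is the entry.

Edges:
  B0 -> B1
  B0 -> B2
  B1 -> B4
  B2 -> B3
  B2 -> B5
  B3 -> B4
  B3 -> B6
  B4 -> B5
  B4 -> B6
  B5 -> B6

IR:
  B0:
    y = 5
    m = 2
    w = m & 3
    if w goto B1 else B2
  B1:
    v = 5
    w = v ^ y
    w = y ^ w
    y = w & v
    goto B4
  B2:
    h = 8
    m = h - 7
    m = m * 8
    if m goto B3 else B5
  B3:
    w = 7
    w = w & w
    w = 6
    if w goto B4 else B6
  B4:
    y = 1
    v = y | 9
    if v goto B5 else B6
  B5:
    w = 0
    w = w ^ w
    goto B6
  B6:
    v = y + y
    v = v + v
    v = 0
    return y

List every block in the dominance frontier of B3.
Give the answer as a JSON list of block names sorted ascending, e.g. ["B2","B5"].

idom tree: B1←B0 B2←B0 B3←B2 B4←B0 B5←B0 B6←B0
Dom at joins:
  B4: preds {B1,B3}: {B0,B1} ∩ {B0,B2,B3} = {B0}; idom=B0
  B5: preds {B2,B4}: {B0,B2} ∩ {B0,B4} = {B0}; idom=B0
  B6: preds {B3,B4,B5}: {B0,B2,B3} ∩ {B0,B4} ∩ {B0,B5} = {B0}; idom=B0

DF derivation:
  B4←B1: walk B1 to B0
  B4←B3: walk B3→B2 to B0
  B5←B2: walk B2 to B0
  B5←B4: walk B4 to B0
  B6←B3: walk B3→B2 to B0
  B6←B4: walk B4 to B0
  B6←B5: walk B5 to B0
  DF(B0)=∅
  DF(B1)={B4}
  DF(B2)={B4,B5,B6}
  DF(B3)={B4,B6}
  DF(B4)={B5,B6}
  DF(B5)={B6}
  DF(B6)=∅

DF(B3) = ["B4", "B6"]

Answer: ["B4", "B6"]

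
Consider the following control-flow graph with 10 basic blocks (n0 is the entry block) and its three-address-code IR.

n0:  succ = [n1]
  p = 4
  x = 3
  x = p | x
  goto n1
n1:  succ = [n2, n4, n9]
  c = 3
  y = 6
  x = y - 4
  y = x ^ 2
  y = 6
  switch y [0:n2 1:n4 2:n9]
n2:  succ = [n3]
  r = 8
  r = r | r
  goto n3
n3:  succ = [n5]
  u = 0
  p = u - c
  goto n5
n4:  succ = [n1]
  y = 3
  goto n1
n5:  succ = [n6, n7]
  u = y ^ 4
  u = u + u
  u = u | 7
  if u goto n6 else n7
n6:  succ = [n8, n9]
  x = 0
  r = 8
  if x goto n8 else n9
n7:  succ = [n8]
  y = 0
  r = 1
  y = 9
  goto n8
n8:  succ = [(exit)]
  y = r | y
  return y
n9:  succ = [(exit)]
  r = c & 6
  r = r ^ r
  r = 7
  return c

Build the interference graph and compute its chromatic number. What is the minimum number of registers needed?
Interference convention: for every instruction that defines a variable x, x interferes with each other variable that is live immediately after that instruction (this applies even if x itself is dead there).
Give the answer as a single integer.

Per-block:
  n0: def={p,x} ue=∅
  n1: def={c,x,y} ue=∅
  n2: def={r} ue=∅
  n3: def={p,u} ue={c}
  n4: def={y} ue=∅
  n5: def={u} ue={y}
  n6: def={r,x} ue=∅
  n7: def={r,y} ue=∅
  n8: def={y} ue={r,y}
  n9: def={r} ue={c}

Liveness:
  live n0: ∅→∅
  live n1: ∅→{c,y}
  live n2: {c,y}→{c,y}
  live n3: {c,y}→{c,y}
  live n4: ∅→∅
  live n5: {c,y}→{c,y}
  live n6: {c,y}→{c,r,y}
  live n7: ∅→{r,y}
  live n8: {r,y}→∅
  live n9: {c}→∅

Interference:
  c↔{p,r,u,x,y}
  p↔{c,x,y}
  r↔{c,x,y}
  u↔{c,y}
  x↔{c,p,r,y}
  y↔{c,p,r,u,x}

Chromatic number:
  lower bound: {c,p,x,y} mutually conflict ⇒ χ ≥ 4
  4-colouring: c0={c}  c1={y}  c2={u,x}  c3={p,r}
  χ = 4

Answer: 4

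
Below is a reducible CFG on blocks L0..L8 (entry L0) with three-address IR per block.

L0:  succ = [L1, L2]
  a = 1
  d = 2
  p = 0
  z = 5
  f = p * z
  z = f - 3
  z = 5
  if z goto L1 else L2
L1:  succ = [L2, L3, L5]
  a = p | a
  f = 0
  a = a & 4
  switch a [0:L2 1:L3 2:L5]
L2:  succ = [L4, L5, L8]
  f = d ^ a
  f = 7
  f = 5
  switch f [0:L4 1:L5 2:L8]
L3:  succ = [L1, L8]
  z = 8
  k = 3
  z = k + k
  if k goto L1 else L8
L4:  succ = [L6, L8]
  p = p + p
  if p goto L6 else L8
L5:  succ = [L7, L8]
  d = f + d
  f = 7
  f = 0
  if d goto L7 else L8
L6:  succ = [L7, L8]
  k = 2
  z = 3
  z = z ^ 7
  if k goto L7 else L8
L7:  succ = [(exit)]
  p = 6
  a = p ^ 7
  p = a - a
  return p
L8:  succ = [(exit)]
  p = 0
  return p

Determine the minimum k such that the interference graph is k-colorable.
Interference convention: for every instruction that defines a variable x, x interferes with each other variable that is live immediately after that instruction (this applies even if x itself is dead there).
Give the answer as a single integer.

def/use:
  L0 def {a,d,f,p,z} use ∅
  L1 def {a,f} use {a,p}
  L2 def {f} use {a,d}
  L3 def {k,z} use ∅
  L4 def {p} use {p}
  L5 def {d,f} use {d,f}
  L6 def {k,z} use ∅
  L7 def {a,p} use ∅
  L8 def {p} use ∅

Live sets:
  L0: in=∅ out={a,d,p}
  L1: in={a,d,p} out={a,d,f,p}
  L2: in={a,d,p} out={d,f,p}
  L3: in={a,d,p} out={a,d,p}
  L4: in={p} out=∅
  L5: in={d,f} out=∅
  L6: in=∅ out=∅
  L7: in=∅ out=∅
  L8: in=∅ out=∅

Conflict graph:
  a: {d,f,k,p,z}
  d: {a,f,k,p,z}
  f: {a,d,p}
  k: {a,d,p,z}
  p: {a,d,f,k,z}
  z: {a,d,k,p}

Colouring:
  {a,d,k,p,z} pairwise interfere (5-clique) ⇒ χ ≥ 5
  assign a→c0 d→c1 f→c3 k→c3 p→c2 z→c4 — no edge inside a register ⇒ χ ≤ 5
  χ = 5

Answer: 5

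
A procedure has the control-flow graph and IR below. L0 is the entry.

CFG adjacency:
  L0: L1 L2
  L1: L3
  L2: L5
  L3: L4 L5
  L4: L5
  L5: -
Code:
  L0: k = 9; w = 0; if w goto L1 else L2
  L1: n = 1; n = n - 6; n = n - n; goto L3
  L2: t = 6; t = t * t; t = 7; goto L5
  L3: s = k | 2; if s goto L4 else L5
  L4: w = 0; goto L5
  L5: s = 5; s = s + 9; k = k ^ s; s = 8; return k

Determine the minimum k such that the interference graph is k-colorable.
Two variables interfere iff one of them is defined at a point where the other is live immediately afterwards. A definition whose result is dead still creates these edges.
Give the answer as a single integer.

Block summaries:
  L0: def={k,w} ue=∅
  L1: def={n} ue=∅
  L2: def={t} ue=∅
  L3: def={s} ue={k}
  L4: def={w} ue=∅
  L5: def={k,s} ue={k}

Backward fixpoint:
  L0 li=∅ lo={k}
  L1 li={k} lo={k}
  L2 li={k} lo={k}
  L3 li={k} lo={k}
  L4 li={k} lo={k}
  L5 li={k} lo=∅

Interference:
  k↔{n,s,t,w}
  n↔{k}
  s↔{k}
  t↔{k}
  w↔{k}

Colouring:
  clique {k,n} ⇒ need ≥ 2
  2-colouring: R0={k}  R1={n,s,t,w}
  χ = 2

Answer: 2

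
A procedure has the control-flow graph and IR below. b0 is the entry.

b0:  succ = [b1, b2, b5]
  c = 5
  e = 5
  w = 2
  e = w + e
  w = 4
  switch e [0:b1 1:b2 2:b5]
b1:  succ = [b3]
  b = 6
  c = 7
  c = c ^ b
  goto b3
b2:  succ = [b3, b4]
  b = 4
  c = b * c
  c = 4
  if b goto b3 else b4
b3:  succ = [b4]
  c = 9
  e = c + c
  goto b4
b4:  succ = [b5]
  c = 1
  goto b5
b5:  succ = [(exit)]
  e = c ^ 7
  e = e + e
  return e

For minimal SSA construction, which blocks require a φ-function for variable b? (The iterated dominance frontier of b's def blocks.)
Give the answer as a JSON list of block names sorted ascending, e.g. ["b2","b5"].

Answer: ["b3", "b4", "b5"]

Working:
idom tree: b1←b0 b2←b0 b3←b0 b4←b0 b5←b0
Dom at joins:
  b3: preds {b1,b2}: {b0,b1} ∩ {b0,b2} = {b0}; idom=b0
  b4: preds {b2,b3}: {b0,b2} ∩ {b0,b3} = {b0}; idom=b0
  b5: preds {b0,b4}: {b0} ∩ {b0,b4} = {b0}; idom=b0

DF derivation:
  join b3 pred b1: b1 stop@b0
  join b3 pred b2: b2 stop@b0
  join b4 pred b2: b2 stop@b0
  join b4 pred b3: b3 stop@b0
  join b5 pred b0: · stop@b0
  join b5 pred b4: b4 stop@b0
  b0: DF=∅
  b1: DF={b3}
  b2: DF={b3,b4}
  b3: DF={b4}
  b4: DF={b5}
  b5: DF=∅

φ for b: defs {b1,b2}
  DF⁺ = {b3,b4,b5}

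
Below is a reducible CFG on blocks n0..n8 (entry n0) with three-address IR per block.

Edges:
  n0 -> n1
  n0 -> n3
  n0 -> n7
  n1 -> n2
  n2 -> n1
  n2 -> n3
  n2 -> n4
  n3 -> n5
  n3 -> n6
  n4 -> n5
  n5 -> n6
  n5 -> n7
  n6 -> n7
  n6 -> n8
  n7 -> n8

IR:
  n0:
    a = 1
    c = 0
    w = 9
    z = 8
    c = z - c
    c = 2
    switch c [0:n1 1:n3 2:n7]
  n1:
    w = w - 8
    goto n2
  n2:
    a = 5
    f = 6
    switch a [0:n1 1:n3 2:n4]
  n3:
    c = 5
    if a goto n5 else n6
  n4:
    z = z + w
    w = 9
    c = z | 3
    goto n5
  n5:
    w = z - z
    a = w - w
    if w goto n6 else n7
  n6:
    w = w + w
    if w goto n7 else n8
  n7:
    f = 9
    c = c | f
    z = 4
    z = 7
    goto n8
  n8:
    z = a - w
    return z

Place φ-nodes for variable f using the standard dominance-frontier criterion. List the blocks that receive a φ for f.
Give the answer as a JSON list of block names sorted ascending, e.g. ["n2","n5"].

idom tree: n1←n0 n2←n1 n3←n0 n4←n2 n5←n0 n6←n0 n7←n0 n8←n0
Join-block Dom:
  n1: preds {n0,n2}: {n0} ∩ {n0,n1,n2} = {n0}; idom=n0
  n3: preds {n0,n2}: {n0} ∩ {n0,n1,n2} = {n0}; idom=n0
  n5: preds {n3,n4}: {n0,n3} ∩ {n0,n1,n2,n4} = {n0}; idom=n0
  n6: preds {n3,n5}: {n0,n3} ∩ {n0,n5} = {n0}; idom=n0
  n7: preds {n0,n5,n6}: {n0} ∩ {n0,n5} ∩ {n0,n6} = {n0}; idom=n0
  n8: preds {n6,n7}: {n0,n6} ∩ {n0,n7} = {n0}; idom=n0

Frontier:
  join n1 pred n0: · stop@n0
  join n1 pred n2: n2→n1 stop@n0
  join n3 pred n0: · stop@n0
  join n3 pred n2: n2→n1 stop@n0
  join n5 pred n3: n3 stop@n0
  join n5 pred n4: n4→n2→n1 stop@n0
  join n6 pred n3: n3 stop@n0
  join n6 pred n5: n5 stop@n0
  join n7 pred n0: · stop@n0
  join n7 pred n5: n5 stop@n0
  join n7 pred n6: n6 stop@n0
  join n8 pred n6: n6 stop@n0
  join n8 pred n7: n7 stop@n0
  DF(n0)=∅
  DF(n1)={n1,n3,n5}
  DF(n2)={n1,n3,n5}
  DF(n3)={n5,n6}
  DF(n4)={n5}
  DF(n5)={n6,n7}
  DF(n6)={n7,n8}
  DF(n7)={n8}
  DF(n8)=∅

φ for f: defs {n2,n7}
  DF⁺ = {n1,n3,n5,n6,n7,n8}

Answer: ["n1", "n3", "n5", "n6", "n7", "n8"]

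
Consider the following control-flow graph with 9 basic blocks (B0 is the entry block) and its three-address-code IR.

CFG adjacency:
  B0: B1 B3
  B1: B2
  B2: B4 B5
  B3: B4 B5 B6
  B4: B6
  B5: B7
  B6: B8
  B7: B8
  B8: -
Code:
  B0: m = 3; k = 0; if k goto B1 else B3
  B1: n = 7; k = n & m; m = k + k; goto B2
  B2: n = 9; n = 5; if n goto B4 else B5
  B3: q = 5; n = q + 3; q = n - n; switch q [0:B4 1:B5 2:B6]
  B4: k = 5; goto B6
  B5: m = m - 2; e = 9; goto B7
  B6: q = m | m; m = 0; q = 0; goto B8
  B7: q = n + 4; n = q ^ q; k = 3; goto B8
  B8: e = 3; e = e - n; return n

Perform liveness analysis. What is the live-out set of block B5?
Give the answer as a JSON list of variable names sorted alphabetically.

Answer: ["n"]

Derivation:
def/use:
  B0 def {k,m} use ∅
  B1 def {k,m,n} use {m}
  B2 def {n} use ∅
  B3 def {n,q} use ∅
  B4 def {k} use ∅
  B5 def {e,m} use {m}
  B6 def {m,q} use {m}
  B7 def {k,n,q} use {n}
  B8 def {e} use {n}

Backward fixpoint:
  live B0: ∅→{m}
  live B1: {m}→{m}
  live B2: {m}→{m,n}
  live B3: {m}→{m,n}
  live B4: {m,n}→{m,n}
  live B5: {m,n}→{n}
  live B6: {m,n}→{n}
  live B7: {n}→{n}
  live B8: {n}→∅

live-out(B5) = ["n"]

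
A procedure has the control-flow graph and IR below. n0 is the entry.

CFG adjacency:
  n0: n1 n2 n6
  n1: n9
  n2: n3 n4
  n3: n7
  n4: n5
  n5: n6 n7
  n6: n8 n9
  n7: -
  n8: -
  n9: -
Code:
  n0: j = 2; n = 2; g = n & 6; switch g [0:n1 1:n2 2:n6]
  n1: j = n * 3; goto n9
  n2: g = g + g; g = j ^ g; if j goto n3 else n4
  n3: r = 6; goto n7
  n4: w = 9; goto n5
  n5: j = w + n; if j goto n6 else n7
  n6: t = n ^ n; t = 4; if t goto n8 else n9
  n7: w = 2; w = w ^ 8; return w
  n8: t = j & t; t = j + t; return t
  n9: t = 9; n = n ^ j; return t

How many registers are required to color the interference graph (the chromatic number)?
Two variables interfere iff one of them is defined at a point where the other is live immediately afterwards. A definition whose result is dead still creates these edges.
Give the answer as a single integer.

Answer: 3

Derivation:
Block summaries:
  n0 def {g,j,n} use ∅
  n1 def {j} use {n}
  n2 def {g} use {g,j}
  n3 def {r} use ∅
  n4 def {w} use ∅
  n5 def {j} use {n,w}
  n6 def {t} use {n}
  n7 def {w} use ∅
  n8 def {t} use {j,t}
  n9 def {n,t} use {j,n}

Live sets:
  n0: in=∅ out={g,j,n}
  n1: in={n} out={j,n}
  n2: in={g,j,n} out={n}
  n3: in=∅ out=∅
  n4: in={n} out={n,w}
  n5: in={n,w} out={j,n}
  n6: in={j,n} out={j,n,t}
  n7: in=∅ out=∅
  n8: in={j,t} out=∅
  n9: in={j,n} out=∅

Interfere edges:
  g — {j,n}
  j — {g,n,t}
  n — {g,j,t,w}
  r — ∅
  t — {j,n}
  w — {n}

Registers:
  clique {g,j,n} ⇒ need ≥ 3
  3-colouring: r0={n,r}  r1={j,w}  r2={g,t}
  χ = 3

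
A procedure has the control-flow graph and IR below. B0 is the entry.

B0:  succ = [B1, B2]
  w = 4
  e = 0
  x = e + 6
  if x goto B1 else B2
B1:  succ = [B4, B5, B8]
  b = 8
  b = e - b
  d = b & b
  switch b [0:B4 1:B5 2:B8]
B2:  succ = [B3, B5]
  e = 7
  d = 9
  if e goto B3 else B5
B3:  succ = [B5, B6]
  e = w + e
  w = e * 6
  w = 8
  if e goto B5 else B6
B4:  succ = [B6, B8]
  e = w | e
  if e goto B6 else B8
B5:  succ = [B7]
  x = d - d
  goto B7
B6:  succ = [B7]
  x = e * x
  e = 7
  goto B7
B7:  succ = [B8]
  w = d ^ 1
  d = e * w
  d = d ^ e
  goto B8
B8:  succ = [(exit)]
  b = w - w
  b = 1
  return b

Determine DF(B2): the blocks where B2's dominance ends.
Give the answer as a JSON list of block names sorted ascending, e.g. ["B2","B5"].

Answer: ["B5", "B6"]

Working:
idom tree: B1←B0 B2←B0 B3←B2 B4←B1 B5←B0 B6←B0 B7←B0 B8←B0
Dom at joins:
  B5: preds {B1,B2,B3}: {B0,B1} ∩ {B0,B2} ∩ {B0,B2,B3} = {B0}; idom=B0
  B6: preds {B3,B4}: {B0,B2,B3} ∩ {B0,B1,B4} = {B0}; idom=B0
  B7: preds {B5,B6}: {B0,B5} ∩ {B0,B6} = {B0}; idom=B0
  B8: preds {B1,B4,B7}: {B0,B1} ∩ {B0,B1,B4} ∩ {B0,B7} = {B0}; idom=B0

Frontier:
  B5←B1: walk B1 to B0
  B5←B2: walk B2 to B0
  B5←B3: walk B3→B2 to B0
  B6←B3: walk B3→B2 to B0
  B6←B4: walk B4→B1 to B0
  B7←B5: walk B5 to B0
  B7←B6: walk B6 to B0
  B8←B1: walk B1 to B0
  B8←B4: walk B4→B1 to B0
  B8←B7: walk B7 to B0
  B0: DF=∅
  B1: DF={B5,B6,B8}
  B2: DF={B5,B6}
  B3: DF={B5,B6}
  B4: DF={B6,B8}
  B5: DF={B7}
  B6: DF={B7}
  B7: DF={B8}
  B8: DF=∅

DF(B2) = ["B5", "B6"]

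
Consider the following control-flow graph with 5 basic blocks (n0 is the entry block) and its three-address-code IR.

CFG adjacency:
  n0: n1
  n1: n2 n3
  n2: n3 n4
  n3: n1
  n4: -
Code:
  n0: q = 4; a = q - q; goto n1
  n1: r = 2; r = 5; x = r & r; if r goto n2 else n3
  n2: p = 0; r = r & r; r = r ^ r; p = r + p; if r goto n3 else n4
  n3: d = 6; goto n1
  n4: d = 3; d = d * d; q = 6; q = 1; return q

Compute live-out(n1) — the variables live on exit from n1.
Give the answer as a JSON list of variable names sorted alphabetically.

Answer: ["r"]

Derivation:
def/use:
  n0: def={a,q} ue=∅
  n1: def={r,x} ue=∅
  n2: def={p,r} ue={r}
  n3: def={d} ue=∅
  n4: def={d,q} ue=∅

Liveness:
  n0 li=∅ lo=∅
  n1 li=∅ lo={r}
  n2 li={r} lo=∅
  n3 li=∅ lo=∅
  n4 li=∅ lo=∅

live-out(n1) = ["r"]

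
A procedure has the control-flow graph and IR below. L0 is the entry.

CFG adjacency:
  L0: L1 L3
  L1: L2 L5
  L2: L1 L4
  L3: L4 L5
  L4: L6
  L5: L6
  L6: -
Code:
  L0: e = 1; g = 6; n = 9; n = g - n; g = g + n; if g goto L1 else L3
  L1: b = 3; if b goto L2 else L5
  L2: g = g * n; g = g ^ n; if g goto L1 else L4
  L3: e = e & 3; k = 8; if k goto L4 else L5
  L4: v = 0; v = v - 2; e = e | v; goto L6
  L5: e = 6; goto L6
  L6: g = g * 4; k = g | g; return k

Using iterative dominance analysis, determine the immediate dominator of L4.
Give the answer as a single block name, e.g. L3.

idom tree: L1←L0 L2←L1 L3←L0 L4←L0 L5←L0 L6←L0
Dom∩ at merges:
  L1: preds {L0,L2}: {L0} ∩ {L0,L1,L2} = {L0}; idom=L0
  L4: preds {L2,L3}: {L0,L1,L2} ∩ {L0,L3} = {L0}; idom=L0
  L5: preds {L1,L3}: {L0,L1} ∩ {L0,L3} = {L0}; idom=L0
  L6: preds {L4,L5}: {L0,L4} ∩ {L0,L5} = {L0}; idom=L0

idom(L4) = L0

Answer: L0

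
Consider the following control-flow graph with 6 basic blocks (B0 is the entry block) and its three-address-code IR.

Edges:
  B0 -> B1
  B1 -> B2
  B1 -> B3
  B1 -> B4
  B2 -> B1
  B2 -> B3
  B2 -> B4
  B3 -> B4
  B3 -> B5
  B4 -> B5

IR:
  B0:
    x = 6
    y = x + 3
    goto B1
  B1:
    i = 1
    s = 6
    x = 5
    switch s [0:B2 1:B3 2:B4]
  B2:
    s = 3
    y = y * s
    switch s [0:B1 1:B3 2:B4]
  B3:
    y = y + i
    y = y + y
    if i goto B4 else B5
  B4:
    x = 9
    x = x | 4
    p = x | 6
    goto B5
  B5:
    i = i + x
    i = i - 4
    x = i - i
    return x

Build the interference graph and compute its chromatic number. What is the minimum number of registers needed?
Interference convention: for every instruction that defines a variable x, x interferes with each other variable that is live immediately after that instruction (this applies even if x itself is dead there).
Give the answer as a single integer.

Block summaries:
  B0 def {x,y} use ∅
  B1 def {i,s,x} use ∅
  B2 def {s,y} use {y}
  B3 def {y} use {i,y}
  B4 def {p,x} use ∅
  B5 def {i,x} use {i,x}

Backward fixpoint:
  B0 li=∅ lo={y}
  B1 li={y} lo={i,x,y}
  B2 li={i,x,y} lo={i,x,y}
  B3 li={i,x,y} lo={i,x}
  B4 li={i} lo={i,x}
  B5 li={i,x} lo=∅

Interfere edges:
  i: {p,s,x,y}
  p: {i,x}
  s: {i,x,y}
  x: {i,p,s,y}
  y: {i,s,x}

Chromatic number:
  clique {i,s,x,y} ⇒ need ≥ 4
  assign i→R0 p→R2 s→R2 x→R1 y→R3 — no edge inside a register ⇒ χ ≤ 4
  χ = 4

Answer: 4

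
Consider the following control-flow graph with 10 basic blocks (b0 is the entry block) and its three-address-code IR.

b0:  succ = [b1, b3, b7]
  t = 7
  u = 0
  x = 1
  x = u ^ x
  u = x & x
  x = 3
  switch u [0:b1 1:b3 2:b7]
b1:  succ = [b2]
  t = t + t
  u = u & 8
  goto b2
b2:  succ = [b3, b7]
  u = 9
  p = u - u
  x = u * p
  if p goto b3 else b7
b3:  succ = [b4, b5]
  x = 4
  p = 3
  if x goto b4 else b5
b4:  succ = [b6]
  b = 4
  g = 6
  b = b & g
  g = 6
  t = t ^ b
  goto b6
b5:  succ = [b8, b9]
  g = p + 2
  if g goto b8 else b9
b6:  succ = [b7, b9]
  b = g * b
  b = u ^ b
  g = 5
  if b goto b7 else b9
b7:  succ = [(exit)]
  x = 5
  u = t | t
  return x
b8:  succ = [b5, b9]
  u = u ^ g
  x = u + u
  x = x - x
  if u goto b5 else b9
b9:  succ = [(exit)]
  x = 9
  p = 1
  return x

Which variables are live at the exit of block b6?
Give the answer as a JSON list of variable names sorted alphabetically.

Answer: ["t"]

Derivation:
Block summaries:
  b0 def {t,u,x} use ∅
  b1 def {t,u} use {t,u}
  b2 def {p,u,x} use ∅
  b3 def {p,x} use ∅
  b4 def {b,g,t} use {t}
  b5 def {g} use {p}
  b6 def {b,g} use {b,g,u}
  b7 def {u,x} use {t}
  b8 def {u,x} use {g,u}
  b9 def {p,x} use ∅

Backward fixpoint:
  b0 li=∅ lo={t,u}
  b1 li={t,u} lo={t}
  b2 li={t} lo={t,u}
  b3 li={t,u} lo={p,t,u}
  b4 li={t,u} lo={b,g,t,u}
  b5 li={p,u} lo={g,p,u}
  b6 li={b,g,t,u} lo={t}
  b7 li={t} lo=∅
  b8 li={g,p,u} lo={p,u}
  b9 li=∅ lo=∅

live-out(b6) = ["t"]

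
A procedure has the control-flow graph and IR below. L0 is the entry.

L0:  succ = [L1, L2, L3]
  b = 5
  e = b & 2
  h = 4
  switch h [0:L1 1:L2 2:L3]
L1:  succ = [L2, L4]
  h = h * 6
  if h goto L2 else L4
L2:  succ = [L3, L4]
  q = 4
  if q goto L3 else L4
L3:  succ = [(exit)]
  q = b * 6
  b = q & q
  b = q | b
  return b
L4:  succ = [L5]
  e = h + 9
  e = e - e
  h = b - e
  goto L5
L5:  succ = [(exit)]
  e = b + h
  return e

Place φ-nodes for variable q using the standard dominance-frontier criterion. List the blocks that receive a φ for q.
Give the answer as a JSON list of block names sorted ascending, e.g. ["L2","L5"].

Answer: ["L3", "L4"]

Derivation:
idom tree: L1←L0 L2←L0 L3←L0 L4←L0 L5←L4
Dom at joins:
  L2: preds {L0,L1}: {L0} ∩ {L0,L1} = {L0}; idom=L0
  L3: preds {L0,L2}: {L0} ∩ {L0,L2} = {L0}; idom=L0
  L4: preds {L1,L2}: {L0,L1} ∩ {L0,L2} = {L0}; idom=L0

DF derivation:
  join L2 pred L0: · stop@L0
  join L2 pred L1: L1 stop@L0
  join L3 pred L0: · stop@L0
  join L3 pred L2: L2 stop@L0
  join L4 pred L1: L1 stop@L0
  join L4 pred L2: L2 stop@L0
  DF(L0)=∅
  DF(L1)={L2,L4}
  DF(L2)={L3,L4}
  DF(L3)=∅
  DF(L4)=∅
  DF(L5)=∅

φ for q: defs {L2,L3}
  DF⁺ = {L3,L4}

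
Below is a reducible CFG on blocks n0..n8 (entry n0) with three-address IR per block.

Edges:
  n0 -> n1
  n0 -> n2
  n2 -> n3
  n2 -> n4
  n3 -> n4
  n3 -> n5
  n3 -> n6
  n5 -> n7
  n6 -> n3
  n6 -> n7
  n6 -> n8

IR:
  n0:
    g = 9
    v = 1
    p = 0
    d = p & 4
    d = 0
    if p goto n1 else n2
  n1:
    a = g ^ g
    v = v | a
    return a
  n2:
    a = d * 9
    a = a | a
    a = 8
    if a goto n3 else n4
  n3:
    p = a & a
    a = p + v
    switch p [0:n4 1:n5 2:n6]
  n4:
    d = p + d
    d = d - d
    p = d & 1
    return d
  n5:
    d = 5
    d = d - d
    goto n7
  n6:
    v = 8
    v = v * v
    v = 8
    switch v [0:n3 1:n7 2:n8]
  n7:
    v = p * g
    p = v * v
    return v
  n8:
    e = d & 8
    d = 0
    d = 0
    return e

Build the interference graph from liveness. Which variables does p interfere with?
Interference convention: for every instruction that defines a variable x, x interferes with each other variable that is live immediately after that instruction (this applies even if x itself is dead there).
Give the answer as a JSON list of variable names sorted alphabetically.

Answer: ["a", "d", "g", "v"]

Working:
Block summaries:
  n0: {d,g,p,v} / ∅
  n1: {a,v} / {g,v}
  n2: {a} / {d}
  n3: {a,p} / {a,v}
  n4: {d,p} / {d,p}
  n5: {d} / ∅
  n6: {v} / ∅
  n7: {p,v} / {g,p}
  n8: {d,e} / {d}

Liveness:
  live n0: ∅→{d,g,p,v}
  live n1: {g,v}→∅
  live n2: {d,g,p,v}→{a,d,g,p,v}
  live n3: {a,d,g,v}→{a,d,g,p}
  live n4: {d,p}→∅
  live n5: {g,p}→{g,p}
  live n6: {a,d,g,p}→{a,d,g,p,v}
  live n7: {g,p}→∅
  live n8: {d}→∅

Interfere edges:
  a↔{d,g,p,v}
  d↔{a,e,g,p,v}
  e↔{d}
  g↔{a,d,p,v}
  p↔{a,d,g,v}
  v↔{a,d,g,p}

N(p) = ["a", "d", "g", "v"]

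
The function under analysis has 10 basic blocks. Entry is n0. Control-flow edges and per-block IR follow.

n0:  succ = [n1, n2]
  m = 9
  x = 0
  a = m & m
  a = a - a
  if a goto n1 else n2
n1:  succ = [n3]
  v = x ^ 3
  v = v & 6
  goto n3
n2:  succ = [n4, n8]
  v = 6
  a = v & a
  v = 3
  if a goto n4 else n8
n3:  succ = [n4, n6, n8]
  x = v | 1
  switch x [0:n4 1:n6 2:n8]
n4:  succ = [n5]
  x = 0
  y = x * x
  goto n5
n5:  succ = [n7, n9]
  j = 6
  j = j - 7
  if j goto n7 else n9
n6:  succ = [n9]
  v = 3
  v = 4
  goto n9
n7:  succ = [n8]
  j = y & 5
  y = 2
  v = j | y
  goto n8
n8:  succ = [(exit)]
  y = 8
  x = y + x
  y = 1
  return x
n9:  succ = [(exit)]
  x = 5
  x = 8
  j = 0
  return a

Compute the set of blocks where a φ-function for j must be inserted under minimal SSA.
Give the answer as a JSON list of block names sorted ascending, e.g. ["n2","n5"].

Answer: ["n8", "n9"]

Analysis:
idom tree: n1←n0 n2←n0 n3←n1 n4←n0 n5←n4 n6←n3 n7←n5 n8←n0 n9←n0
Join-block Dom:
  n4: preds {n2,n3}: {n0,n2} ∩ {n0,n1,n3} = {n0}; idom=n0
  n8: preds {n2,n3,n7}: {n0,n2} ∩ {n0,n1,n3} ∩ {n0,n4,n5,n7} = {n0}; idom=n0
  n9: preds {n5,n6}: {n0,n4,n5} ∩ {n0,n1,n3,n6} = {n0}; idom=n0

Frontier:
  join n4 pred n2: n2 stop@n0
  join n4 pred n3: n3→n1 stop@n0
  join n8 pred n2: n2 stop@n0
  join n8 pred n3: n3→n1 stop@n0
  join n8 pred n7: n7→n5→n4 stop@n0
  join n9 pred n5: n5→n4 stop@n0
  join n9 pred n6: n6→n3→n1 stop@n0
  n0: DF=∅
  n1: DF={n4,n8,n9}
  n2: DF={n4,n8}
  n3: DF={n4,n8,n9}
  n4: DF={n8,n9}
  n5: DF={n8,n9}
  n6: DF={n9}
  n7: DF={n8}
  n8: DF=∅
  n9: DF=∅

φ for j: defs {n5,n7,n9}
  DF⁺ = {n8,n9}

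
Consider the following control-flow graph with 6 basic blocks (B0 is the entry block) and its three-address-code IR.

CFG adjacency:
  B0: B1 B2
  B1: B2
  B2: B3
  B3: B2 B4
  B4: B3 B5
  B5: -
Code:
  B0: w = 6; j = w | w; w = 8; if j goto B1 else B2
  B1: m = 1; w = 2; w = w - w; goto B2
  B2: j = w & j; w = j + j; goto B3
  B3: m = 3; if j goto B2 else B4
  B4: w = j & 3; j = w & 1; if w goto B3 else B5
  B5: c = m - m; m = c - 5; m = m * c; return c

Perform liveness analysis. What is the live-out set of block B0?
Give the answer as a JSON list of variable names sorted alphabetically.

Answer: ["j", "w"]

Working:
def/use:
  B0: def={j,w} ue=∅
  B1: def={m,w} ue=∅
  B2: def={j,w} ue={j,w}
  B3: def={m} ue={j}
  B4: def={j,w} ue={j}
  B5: def={c,m} ue={m}

Live sets:
  B0 li=∅ lo={j,w}
  B1 li={j} lo={j,w}
  B2 li={j,w} lo={j,w}
  B3 li={j,w} lo={j,m,w}
  B4 li={j,m} lo={j,m,w}
  B5 li={m} lo=∅

live-out(B0) = ["j", "w"]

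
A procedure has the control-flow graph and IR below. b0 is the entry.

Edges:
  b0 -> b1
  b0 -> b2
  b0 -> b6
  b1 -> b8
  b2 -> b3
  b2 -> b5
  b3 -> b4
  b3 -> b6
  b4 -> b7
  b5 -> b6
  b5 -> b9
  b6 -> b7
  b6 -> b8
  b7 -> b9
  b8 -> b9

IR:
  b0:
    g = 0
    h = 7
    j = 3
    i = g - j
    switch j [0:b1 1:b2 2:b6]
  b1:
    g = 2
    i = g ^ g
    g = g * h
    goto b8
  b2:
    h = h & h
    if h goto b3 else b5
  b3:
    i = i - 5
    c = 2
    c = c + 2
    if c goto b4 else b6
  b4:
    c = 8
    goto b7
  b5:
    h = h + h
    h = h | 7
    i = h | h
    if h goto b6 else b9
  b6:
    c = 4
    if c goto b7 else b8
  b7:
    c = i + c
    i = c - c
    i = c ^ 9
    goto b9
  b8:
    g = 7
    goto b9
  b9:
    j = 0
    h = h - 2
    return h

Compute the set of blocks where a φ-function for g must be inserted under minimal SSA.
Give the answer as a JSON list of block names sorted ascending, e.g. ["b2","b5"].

idom tree: b1←b0 b2←b0 b3←b2 b4←b3 b5←b2 b6←b0 b7←b0 b8←b0 b9←b0
Dom∩ at merges:
  b6: preds {b0,b3,b5}: {b0} ∩ {b0,b2,b3} ∩ {b0,b2,b5} = {b0}; idom=b0
  b7: preds {b4,b6}: {b0,b2,b3,b4} ∩ {b0,b6} = {b0}; idom=b0
  b8: preds {b1,b6}: {b0,b1} ∩ {b0,b6} = {b0}; idom=b0
  b9: preds {b5,b7,b8}: {b0,b2,b5} ∩ {b0,b7} ∩ {b0,b8} = {b0}; idom=b0

DF walk-up:
  b6←b0: walk · to b0
  b6←b3: walk b3→b2 to b0
  b6←b5: walk b5→b2 to b0
  b7←b4: walk b4→b3→b2 to b0
  b7←b6: walk b6 to b0
  b8←b1: walk b1 to b0
  b8←b6: walk b6 to b0
  b9←b5: walk b5→b2 to b0
  b9←b7: walk b7 to b0
  b9←b8: walk b8 to b0
  b0 → ∅
  b1 → {b8}
  b2 → {b6,b7,b9}
  b3 → {b6,b7}
  b4 → {b7}
  b5 → {b6,b9}
  b6 → {b7,b8}
  b7 → {b9}
  b8 → {b9}
  b9 → ∅

φ for g: defs {b0,b1,b8}
  DF⁺ = {b8,b9}

Answer: ["b8", "b9"]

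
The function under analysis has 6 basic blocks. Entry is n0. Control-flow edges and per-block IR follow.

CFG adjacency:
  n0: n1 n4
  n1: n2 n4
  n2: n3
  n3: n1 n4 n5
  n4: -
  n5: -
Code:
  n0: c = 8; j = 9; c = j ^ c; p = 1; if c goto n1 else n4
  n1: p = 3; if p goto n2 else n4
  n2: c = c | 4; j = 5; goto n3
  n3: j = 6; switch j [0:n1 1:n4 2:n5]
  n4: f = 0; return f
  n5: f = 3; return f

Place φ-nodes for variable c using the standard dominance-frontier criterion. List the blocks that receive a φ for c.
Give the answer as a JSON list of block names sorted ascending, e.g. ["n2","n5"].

Answer: ["n1", "n4"]

Working:
idom tree: n1←n0 n2←n1 n3←n2 n4←n0 n5←n3
Dom∩ at merges:
  n1: preds {n0,n3}: {n0} ∩ {n0,n1,n2,n3} = {n0}; idom=n0
  n4: preds {n0,n1,n3}: {n0} ∩ {n0,n1} ∩ {n0,n1,n2,n3} = {n0}; idom=n0

Frontier:
  join n1 pred n0: · stop@n0
  join n1 pred n3: n3→n2→n1 stop@n0
  join n4 pred n0: · stop@n0
  join n4 pred n1: n1 stop@n0
  join n4 pred n3: n3→n2→n1 stop@n0
  n0: DF=∅
  n1: DF={n1,n4}
  n2: DF={n1,n4}
  n3: DF={n1,n4}
  n4: DF=∅
  n5: DF=∅

φ for c: defs {n0,n2}
  DF⁺ = {n1,n4}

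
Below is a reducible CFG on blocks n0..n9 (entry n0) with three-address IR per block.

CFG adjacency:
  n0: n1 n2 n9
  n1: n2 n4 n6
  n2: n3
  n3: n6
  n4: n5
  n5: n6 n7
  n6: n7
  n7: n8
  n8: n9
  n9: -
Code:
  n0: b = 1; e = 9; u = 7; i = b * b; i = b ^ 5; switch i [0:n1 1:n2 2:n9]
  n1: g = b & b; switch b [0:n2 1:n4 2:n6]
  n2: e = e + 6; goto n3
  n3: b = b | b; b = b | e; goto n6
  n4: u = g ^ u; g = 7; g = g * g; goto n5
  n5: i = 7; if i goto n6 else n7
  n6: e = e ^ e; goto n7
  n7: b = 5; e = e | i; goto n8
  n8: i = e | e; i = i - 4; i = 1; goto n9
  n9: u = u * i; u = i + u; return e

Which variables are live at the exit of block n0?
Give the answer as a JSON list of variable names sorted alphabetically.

Answer: ["b", "e", "i", "u"]

Working:
Block summaries:
  n0: {b,e,i,u} / ∅
  n1: {g} / {b}
  n2: {e} / {e}
  n3: {b} / {b,e}
  n4: {g,u} / {g,u}
  n5: {i} / ∅
  n6: {e} / {e}
  n7: {b,e} / {e,i}
  n8: {i} / {e}
  n9: {u} / {e,i,u}

Live sets:
  n0: in=∅ out={b,e,i,u}
  n1: in={b,e,i,u} out={b,e,g,i,u}
  n2: in={b,e,i,u} out={b,e,i,u}
  n3: in={b,e,i,u} out={e,i,u}
  n4: in={e,g,u} out={e,u}
  n5: in={e,u} out={e,i,u}
  n6: in={e,i,u} out={e,i,u}
  n7: in={e,i,u} out={e,u}
  n8: in={e,u} out={e,i,u}
  n9: in={e,i,u} out=∅

live-out(n0) = ["b", "e", "i", "u"]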